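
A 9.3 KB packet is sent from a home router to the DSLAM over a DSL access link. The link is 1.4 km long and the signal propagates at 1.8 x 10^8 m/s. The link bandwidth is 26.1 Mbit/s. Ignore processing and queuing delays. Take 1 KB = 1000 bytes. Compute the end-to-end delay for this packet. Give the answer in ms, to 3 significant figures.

2.86 ms

L = 74400 bits.
Transmission delay = L/R = 74400 / 26100000 = 2.85057 ms.
Propagation delay = d/s = 1400 m / 180000000 m/s = 0.00777778 ms.
Total = 2.86 ms.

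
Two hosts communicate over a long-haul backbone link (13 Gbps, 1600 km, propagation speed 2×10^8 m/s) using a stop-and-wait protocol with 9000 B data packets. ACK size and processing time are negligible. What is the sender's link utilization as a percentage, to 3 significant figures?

t_tx = L/R = 72000/13000000000 = 5.53846e-06 s.
t_prop = 1600000/200000000 = 0.008 s; RTT = 0.016 s.
Cycle = t_tx + RTT = 0.0160055 s.
Utilization = t_tx / cycle = 5.53846e-06/0.0160055 = 0.0346 %.

0.0346 %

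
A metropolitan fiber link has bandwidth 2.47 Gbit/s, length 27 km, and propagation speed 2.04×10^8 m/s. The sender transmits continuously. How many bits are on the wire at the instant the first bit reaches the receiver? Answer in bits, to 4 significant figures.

Propagation delay = 27000 / 204000000 = 0.000132353 s.
BDP = R × t_prop = 2470000000 × 0.000132353 = 326912 bits.

326900 bits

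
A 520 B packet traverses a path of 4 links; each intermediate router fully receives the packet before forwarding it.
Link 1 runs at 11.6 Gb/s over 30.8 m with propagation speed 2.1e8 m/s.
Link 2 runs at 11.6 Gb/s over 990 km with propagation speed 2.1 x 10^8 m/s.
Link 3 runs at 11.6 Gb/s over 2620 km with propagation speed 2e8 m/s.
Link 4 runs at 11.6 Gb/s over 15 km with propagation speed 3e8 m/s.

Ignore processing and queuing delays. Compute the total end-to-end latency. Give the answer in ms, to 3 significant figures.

17.9 ms

L = 520 × 8 = 4160 bits.
Transmission delay per hop = L/R = 4160/11600000000 = 0.000358621 ms; 4 hops → 0.00143448 ms.
Propagation delays (d/s per hop): 0.000146667, 4.71429, 13.1, 0.05 ms; sum = 17.8644 ms.
End-to-end = 17.9 ms.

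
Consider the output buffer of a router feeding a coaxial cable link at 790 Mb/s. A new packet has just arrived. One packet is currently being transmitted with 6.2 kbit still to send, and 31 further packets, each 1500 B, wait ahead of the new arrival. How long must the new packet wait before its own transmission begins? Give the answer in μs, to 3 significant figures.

Each queued packet: L/R = 12000/790000000 = 15.1899 μs.
31 queued → 470.886 μs.
Plus remaining 6200 bits of current packet: 7.8481 μs.
Queuing delay = 479 μs.

479 μs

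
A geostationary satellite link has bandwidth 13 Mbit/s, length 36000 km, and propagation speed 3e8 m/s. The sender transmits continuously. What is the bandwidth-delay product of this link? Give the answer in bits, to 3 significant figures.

Propagation delay = 36000000 / 300000000 = 0.12 s.
BDP = R × t_prop = 13000000 × 0.12 = 1560000 bits.

1560000 bits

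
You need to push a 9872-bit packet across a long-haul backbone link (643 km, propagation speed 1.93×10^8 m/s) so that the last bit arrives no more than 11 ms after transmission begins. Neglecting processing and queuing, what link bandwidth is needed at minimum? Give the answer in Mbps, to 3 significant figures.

1.29 Mbps

Propagation delay = 643000 / 193000000 = 3.33161 ms.
Transmission budget = 11 − 3.33161 = 7.66839 ms.
R ≥ L / t_tx = 9872 bits / 0.00766839 s = 1.29 Mbps.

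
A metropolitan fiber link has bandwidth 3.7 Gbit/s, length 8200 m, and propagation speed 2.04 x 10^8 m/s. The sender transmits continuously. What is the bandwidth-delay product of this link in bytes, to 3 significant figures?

Propagation delay = 8200 / 204000000 = 4.01961e-05 s.
BDP = R × t_prop = 3700000000 × 4.01961e-05 = 148725 bits.
In bytes: 148725/8 = 18600 bytes.

18600 bytes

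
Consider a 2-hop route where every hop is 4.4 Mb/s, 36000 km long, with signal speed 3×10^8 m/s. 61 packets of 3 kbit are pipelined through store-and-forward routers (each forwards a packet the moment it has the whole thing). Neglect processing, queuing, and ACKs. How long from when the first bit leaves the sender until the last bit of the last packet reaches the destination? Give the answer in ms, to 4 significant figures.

Per-hop transmission t_tx = L/R = 3000/4400000 = 0.681818 ms.
Per-hop propagation t_prop = 36000000/300000000 = 120 ms.
Pipeline fill: first packet needs 2·t_tx to clear all hops; remaining 60 packets each add one t_tx.
Total = (2+61-1)·t_tx + 2·t_prop = 62·0.681818 + 2·120 = 282.3 ms.

282.3 ms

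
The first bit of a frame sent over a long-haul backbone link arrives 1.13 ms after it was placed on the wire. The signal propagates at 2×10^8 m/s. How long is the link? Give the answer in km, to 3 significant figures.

226 km

d = s × t_prop = 200000000 × 0.00113 = 226 km.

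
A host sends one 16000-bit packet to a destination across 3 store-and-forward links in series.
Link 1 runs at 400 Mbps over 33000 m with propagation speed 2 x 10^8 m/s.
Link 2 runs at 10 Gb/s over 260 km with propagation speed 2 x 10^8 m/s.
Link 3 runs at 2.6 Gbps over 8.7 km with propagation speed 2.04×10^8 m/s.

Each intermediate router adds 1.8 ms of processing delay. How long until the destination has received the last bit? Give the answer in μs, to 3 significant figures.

5160 μs

Transmission delays (L/R per hop): 40, 1.6, 6.15385 μs; sum = 47.7538 μs.
Propagation delays (d/s per hop): 165, 1300, 42.6471 μs; sum = 1507.65 μs.
Processing at 2 router(s): 2 × 1.8 ms = 3600 μs.
End-to-end = 5160 μs.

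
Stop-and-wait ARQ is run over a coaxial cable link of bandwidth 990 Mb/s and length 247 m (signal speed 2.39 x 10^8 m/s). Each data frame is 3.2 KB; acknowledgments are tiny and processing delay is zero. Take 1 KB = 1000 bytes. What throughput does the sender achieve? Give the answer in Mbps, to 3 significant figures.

917 Mbps

t_tx = L/R = 25600/990000000 = 2.58586e-05 s.
t_prop = 247/239000000 = 1.03347e-06 s; RTT = 2.06695e-06 s.
Cycle = t_tx + RTT = 2.79255e-05 s.
Throughput = L / cycle = 25600 / 2.79255e-05 = 917 Mbps.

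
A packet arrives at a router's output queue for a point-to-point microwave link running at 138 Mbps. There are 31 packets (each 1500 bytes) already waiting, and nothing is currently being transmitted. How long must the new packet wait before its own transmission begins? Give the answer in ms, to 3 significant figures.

2.70 ms

Each queued packet: L/R = 12000/138000000 = 0.0869565 ms.
31 queued → 2.69565 ms.
Queuing delay = 2.70 ms.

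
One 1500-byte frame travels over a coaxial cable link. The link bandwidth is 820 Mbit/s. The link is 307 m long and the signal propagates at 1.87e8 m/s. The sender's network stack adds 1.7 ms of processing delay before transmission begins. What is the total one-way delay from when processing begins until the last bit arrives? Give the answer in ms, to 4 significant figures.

L = 1500 × 8 = 12000 bits.
Transmission delay = L/R = 12000 / 820000000 = 0.0146341 ms.
Propagation delay = d/s = 307 m / 187000000 m/s = 0.00164171 ms.
Plus processing delay 1.7 ms = 1.7 ms.
Total = 1.716 ms.

1.716 ms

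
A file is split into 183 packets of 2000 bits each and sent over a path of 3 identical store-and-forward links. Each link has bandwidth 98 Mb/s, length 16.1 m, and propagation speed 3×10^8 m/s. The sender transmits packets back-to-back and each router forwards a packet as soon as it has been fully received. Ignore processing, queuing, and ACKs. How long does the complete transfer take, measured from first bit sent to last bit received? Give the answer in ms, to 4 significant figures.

3.776 ms

Per-hop transmission t_tx = L/R = 2000/98000000 = 0.0204082 ms.
Per-hop propagation t_prop = 16.1/300000000 = 5.36667e-05 ms.
Pipeline fill: first packet needs 3·t_tx to clear all hops; remaining 182 packets each add one t_tx.
Total = (3+183-1)·t_tx + 3·t_prop = 185·0.0204082 + 3·5.36667e-05 = 3.776 ms.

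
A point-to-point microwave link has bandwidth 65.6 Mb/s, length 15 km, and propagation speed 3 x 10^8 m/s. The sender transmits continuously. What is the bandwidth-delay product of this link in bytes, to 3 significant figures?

410 bytes

Propagation delay = 15000 / 300000000 = 5e-05 s.
BDP = R × t_prop = 6.56e+07 × 5e-05 = 3280 bits.
In bytes: 3280/8 = 410 bytes.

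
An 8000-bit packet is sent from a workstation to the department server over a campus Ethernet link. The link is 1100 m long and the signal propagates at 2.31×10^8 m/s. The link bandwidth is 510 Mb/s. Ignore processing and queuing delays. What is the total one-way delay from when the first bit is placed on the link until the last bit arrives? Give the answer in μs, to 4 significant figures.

Transmission delay = L/R = 8000 / 510000000 = 15.6863 μs.
Propagation delay = d/s = 1100 m / 231000000 m/s = 4.7619 μs.
Total = 20.45 μs.

20.45 μs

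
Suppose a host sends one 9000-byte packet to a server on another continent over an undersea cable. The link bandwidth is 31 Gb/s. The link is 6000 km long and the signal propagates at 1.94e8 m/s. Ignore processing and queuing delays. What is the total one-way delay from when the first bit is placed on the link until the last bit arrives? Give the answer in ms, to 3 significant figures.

L = 9000 × 8 = 72000 bits.
Transmission delay = L/R = 72000 / 31000000000 = 0.00232258 ms.
Propagation delay = d/s = 6000000 m / 194000000 m/s = 30.9278 ms.
Total = 30.9 ms.

30.9 ms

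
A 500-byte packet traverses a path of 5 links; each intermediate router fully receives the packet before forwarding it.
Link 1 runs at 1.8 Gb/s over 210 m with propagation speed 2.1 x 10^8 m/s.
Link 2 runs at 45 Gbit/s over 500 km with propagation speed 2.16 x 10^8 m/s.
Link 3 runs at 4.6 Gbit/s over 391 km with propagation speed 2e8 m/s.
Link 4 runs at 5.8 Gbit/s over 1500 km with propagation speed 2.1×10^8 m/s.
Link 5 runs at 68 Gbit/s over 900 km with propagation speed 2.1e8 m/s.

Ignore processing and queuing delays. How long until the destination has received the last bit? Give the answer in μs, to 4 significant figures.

15700 μs

L = 500 × 8 = 4000 bits.
Transmission delays (L/R per hop): 2.22222, 0.0888889, 0.869565, 0.689655, 0.0588235 μs; sum = 3.92916 μs.
Propagation delays (d/s per hop): 1, 2314.81, 1955, 7142.86, 4285.71 μs; sum = 15699.4 μs.
End-to-end = 15700 μs.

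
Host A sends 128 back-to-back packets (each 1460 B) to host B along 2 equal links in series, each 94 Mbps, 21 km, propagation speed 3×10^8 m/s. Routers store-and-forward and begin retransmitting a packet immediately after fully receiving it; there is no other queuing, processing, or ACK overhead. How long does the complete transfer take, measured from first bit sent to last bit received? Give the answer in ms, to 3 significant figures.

Per-hop transmission t_tx = L/R = 11680/94000000 = 0.124255 ms.
Per-hop propagation t_prop = 21000/300000000 = 0.07 ms.
Pipeline fill: first packet needs 2·t_tx to clear all hops; remaining 127 packets each add one t_tx.
Total = (2+128-1)·t_tx + 2·t_prop = 129·0.124255 + 2·0.07 = 16.2 ms.

16.2 ms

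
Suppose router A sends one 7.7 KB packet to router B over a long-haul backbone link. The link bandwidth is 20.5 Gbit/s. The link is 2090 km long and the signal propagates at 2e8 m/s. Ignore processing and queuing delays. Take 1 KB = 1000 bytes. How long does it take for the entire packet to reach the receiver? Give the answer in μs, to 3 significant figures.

L = 61600 bits.
Transmission delay = L/R = 61600 / 20500000000 = 3.00488 μs.
Propagation delay = d/s = 2090000 m / 200000000 m/s = 10450 μs.
Total = 10500 μs.

10500 μs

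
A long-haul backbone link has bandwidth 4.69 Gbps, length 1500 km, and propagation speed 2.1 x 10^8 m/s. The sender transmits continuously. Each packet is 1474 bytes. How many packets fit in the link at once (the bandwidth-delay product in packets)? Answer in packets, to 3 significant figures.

Propagation delay = 1500000 / 210000000 = 0.00714286 s.
BDP = R × t_prop = 4690000000 × 0.00714286 = 33500000 bits.
In packets of 11792 bits: 2840 packets.

2840 packets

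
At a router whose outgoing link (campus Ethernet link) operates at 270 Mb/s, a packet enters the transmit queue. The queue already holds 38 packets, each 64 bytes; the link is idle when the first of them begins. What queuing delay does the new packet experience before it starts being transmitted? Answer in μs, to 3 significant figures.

72.1 μs

Each queued packet: L/R = 512/270000000 = 1.8963 μs.
38 queued → 72.0593 μs.
Queuing delay = 72.1 μs.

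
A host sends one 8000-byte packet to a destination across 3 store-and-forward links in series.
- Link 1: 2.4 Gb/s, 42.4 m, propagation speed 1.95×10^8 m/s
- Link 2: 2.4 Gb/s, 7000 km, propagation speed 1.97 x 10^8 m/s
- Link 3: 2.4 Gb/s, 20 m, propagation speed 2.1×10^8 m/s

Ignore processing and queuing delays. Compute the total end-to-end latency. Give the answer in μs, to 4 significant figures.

L = 8000 × 8 = 64000 bits.
Transmission delay per hop = L/R = 64000/2400000000 = 26.6667 μs; 3 hops → 80 μs.
Propagation delays (d/s per hop): 0.217436, 35533, 0.0952381 μs; sum = 35533.3 μs.
End-to-end = 35610 μs.

35610 μs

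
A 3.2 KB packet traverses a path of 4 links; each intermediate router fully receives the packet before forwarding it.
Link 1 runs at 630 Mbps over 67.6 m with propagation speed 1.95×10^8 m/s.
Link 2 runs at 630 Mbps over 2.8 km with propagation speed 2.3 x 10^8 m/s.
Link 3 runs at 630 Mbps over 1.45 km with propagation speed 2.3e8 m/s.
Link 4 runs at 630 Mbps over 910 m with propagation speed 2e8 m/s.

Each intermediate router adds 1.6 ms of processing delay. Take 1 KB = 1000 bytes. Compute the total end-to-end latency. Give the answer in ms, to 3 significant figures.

L = 25600 bits.
Transmission delay per hop = L/R = 25600/630000000 = 0.0406349 ms; 4 hops → 0.16254 ms.
Propagation delays (d/s per hop): 0.000346667, 0.0121739, 0.00630435, 0.00455 ms; sum = 0.0233749 ms.
Processing at 3 router(s): 3 × 1.6 ms = 4.8 ms.
End-to-end = 4.99 ms.

4.99 ms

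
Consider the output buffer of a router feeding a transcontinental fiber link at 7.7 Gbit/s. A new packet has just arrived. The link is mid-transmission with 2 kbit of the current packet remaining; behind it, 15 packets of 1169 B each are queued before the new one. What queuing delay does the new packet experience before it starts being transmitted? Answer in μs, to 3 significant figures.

18.5 μs

Each queued packet: L/R = 9352/7700000000 = 1.21455 μs.
15 queued → 18.2182 μs.
Plus remaining 2000 bits of current packet: 0.25974 μs.
Queuing delay = 18.5 μs.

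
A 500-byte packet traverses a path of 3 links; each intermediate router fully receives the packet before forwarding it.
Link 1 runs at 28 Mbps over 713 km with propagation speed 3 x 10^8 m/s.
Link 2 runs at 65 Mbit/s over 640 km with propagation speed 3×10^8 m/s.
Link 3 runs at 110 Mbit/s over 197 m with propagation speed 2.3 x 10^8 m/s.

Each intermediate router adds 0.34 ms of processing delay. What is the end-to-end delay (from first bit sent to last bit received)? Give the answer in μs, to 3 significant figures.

5430 μs

L = 500 × 8 = 4000 bits.
Transmission delays (L/R per hop): 142.857, 61.5385, 36.3636 μs; sum = 240.759 μs.
Propagation delays (d/s per hop): 2376.67, 2133.33, 0.856522 μs; sum = 4510.86 μs.
Processing at 2 router(s): 2 × 0.34 ms = 680 μs.
End-to-end = 5430 μs.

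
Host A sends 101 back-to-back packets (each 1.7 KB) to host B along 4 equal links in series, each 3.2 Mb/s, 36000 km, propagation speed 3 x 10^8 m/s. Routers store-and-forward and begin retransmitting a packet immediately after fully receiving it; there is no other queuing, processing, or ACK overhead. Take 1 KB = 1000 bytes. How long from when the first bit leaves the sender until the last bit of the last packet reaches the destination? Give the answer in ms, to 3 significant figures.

922 ms

Per-hop transmission t_tx = L/R = 13600/3200000 = 4.25 ms.
Per-hop propagation t_prop = 36000000/300000000 = 120 ms.
Pipeline fill: first packet needs 4·t_tx to clear all hops; remaining 100 packets each add one t_tx.
Total = (4+101-1)·t_tx + 4·t_prop = 104·4.25 + 4·120 = 922 ms.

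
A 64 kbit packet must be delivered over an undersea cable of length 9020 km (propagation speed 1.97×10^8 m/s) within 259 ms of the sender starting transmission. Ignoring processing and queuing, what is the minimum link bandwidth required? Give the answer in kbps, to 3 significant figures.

Propagation delay = 9020000 / 197000000 = 45.7868 ms.
Transmission budget = 259 − 45.7868 = 213.213 ms.
R ≥ L / t_tx = 64000 bits / 0.213213 s = 300 kbps.

300 kbps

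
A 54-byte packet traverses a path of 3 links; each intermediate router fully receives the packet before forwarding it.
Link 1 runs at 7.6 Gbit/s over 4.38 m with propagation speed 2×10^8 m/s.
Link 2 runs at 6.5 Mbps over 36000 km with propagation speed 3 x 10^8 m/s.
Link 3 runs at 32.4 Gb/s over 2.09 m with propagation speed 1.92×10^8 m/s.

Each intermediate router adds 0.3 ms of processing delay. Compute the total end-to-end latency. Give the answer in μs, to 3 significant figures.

L = 54 × 8 = 432 bits.
Transmission delays (L/R per hop): 0.0568421, 66.4615, 0.0133333 μs; sum = 66.5317 μs.
Propagation delays (d/s per hop): 0.0219, 120000, 0.0108854 μs; sum = 120000 μs.
Processing at 2 router(s): 2 × 0.3 ms = 600 μs.
End-to-end = 121000 μs.

121000 μs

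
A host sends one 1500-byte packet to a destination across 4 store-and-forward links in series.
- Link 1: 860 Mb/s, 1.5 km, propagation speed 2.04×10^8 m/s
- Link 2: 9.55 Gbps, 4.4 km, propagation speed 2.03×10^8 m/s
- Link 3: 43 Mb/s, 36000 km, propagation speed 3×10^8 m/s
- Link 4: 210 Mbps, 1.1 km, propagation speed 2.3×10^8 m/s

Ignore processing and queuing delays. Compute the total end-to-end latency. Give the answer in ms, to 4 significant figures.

L = 1500 × 8 = 12000 bits.
Transmission delays (L/R per hop): 0.0139535, 0.00125654, 0.27907, 0.0571429 ms; sum = 0.351423 ms.
Propagation delays (d/s per hop): 0.00735294, 0.0216749, 120, 0.00478261 ms; sum = 120.034 ms.
End-to-end = 120.4 ms.

120.4 ms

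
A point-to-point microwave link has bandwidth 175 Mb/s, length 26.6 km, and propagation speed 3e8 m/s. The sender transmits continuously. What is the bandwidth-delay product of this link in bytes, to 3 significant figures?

1940 bytes

Propagation delay = 26600 / 300000000 = 8.86667e-05 s.
BDP = R × t_prop = 175000000 × 8.86667e-05 = 15516.7 bits.
In bytes: 15516.7/8 = 1940 bytes.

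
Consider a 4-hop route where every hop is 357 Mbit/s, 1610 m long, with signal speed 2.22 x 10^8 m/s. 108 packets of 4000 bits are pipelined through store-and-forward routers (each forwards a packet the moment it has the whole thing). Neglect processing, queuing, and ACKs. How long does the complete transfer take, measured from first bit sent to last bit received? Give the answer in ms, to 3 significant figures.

Per-hop transmission t_tx = L/R = 4000/357000000 = 0.0112045 ms.
Per-hop propagation t_prop = 1610/2.22e+08 = 0.00725225 ms.
Pipeline fill: first packet needs 4·t_tx to clear all hops; remaining 107 packets each add one t_tx.
Total = (4+108-1)·t_tx + 4·t_prop = 111·0.0112045 + 4·0.00725225 = 1.27 ms.

1.27 ms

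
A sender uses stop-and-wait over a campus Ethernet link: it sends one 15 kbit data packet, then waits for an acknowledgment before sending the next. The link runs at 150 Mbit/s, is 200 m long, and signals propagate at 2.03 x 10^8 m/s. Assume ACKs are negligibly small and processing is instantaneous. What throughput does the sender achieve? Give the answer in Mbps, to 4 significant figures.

t_tx = L/R = 15000/150000000 = 0.0001 s.
t_prop = 200/2.03e+08 = 9.85222e-07 s; RTT = 1.97044e-06 s.
Cycle = t_tx + RTT = 0.00010197 s.
Throughput = L / cycle = 15000 / 0.00010197 = 147.1 Mbps.

147.1 Mbps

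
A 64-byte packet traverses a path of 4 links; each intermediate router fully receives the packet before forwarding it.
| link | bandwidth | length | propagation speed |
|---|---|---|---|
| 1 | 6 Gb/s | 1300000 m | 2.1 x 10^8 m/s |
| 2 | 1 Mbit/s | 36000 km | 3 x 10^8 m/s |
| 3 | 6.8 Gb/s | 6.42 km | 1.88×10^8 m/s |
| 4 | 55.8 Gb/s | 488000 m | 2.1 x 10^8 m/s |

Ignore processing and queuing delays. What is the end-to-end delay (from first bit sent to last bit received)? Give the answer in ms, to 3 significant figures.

L = 64 × 8 = 512 bits.
Transmission delays (L/R per hop): 8.53333e-05, 0.512, 7.52941e-05, 9.17563e-06 ms; sum = 0.51217 ms.
Propagation delays (d/s per hop): 6.19048, 120, 0.0341489, 2.32381 ms; sum = 128.548 ms.
End-to-end = 129 ms.

129 ms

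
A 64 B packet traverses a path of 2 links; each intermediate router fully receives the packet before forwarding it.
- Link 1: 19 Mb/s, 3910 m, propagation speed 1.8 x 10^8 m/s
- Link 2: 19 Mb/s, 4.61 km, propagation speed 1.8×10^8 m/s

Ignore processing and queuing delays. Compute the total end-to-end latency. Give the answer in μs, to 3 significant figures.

L = 64 × 8 = 512 bits.
Transmission delay per hop = L/R = 512/19000000 = 26.9474 μs; 2 hops → 53.8947 μs.
Propagation delays (d/s per hop): 21.7222, 25.6111 μs; sum = 47.3333 μs.
End-to-end = 101 μs.

101 μs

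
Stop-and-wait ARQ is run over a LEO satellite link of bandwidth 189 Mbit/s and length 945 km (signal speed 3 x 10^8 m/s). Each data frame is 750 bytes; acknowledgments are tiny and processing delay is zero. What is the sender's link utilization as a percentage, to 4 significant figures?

0.5014 %

t_tx = L/R = 6000/189000000 = 3.1746e-05 s.
t_prop = 945000/300000000 = 0.00315 s; RTT = 0.0063 s.
Cycle = t_tx + RTT = 0.00633175 s.
Utilization = t_tx / cycle = 3.1746e-05/0.00633175 = 0.5014 %.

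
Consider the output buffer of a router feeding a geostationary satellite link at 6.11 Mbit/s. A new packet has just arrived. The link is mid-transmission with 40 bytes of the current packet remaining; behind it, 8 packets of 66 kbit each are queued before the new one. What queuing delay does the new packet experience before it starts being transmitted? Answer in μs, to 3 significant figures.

86500 μs

Each queued packet: L/R = 66000/6110000 = 10802 μs.
8 queued → 86415.7 μs.
Plus remaining 320 bits of current packet: 52.3732 μs.
Queuing delay = 86500 μs.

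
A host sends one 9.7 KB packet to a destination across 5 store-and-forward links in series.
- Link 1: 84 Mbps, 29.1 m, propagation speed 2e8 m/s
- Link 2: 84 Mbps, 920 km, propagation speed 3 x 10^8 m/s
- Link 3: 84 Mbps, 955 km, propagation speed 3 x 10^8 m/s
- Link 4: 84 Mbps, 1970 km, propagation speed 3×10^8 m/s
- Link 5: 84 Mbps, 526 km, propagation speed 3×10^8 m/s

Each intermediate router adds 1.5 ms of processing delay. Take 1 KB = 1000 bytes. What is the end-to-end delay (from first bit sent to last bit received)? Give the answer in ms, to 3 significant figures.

25.2 ms

L = 77600 bits.
Transmission delay per hop = L/R = 77600/84000000 = 0.92381 ms; 5 hops → 4.61905 ms.
Propagation delays (d/s per hop): 0.0001455, 3.06667, 3.18333, 6.56667, 1.75333 ms; sum = 14.5701 ms.
Processing at 4 router(s): 4 × 1.5 ms = 6 ms.
End-to-end = 25.2 ms.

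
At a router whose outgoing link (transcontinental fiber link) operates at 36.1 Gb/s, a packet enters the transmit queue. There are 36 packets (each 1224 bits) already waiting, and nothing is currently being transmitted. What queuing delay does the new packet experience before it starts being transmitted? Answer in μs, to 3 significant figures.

1.22 μs

Each queued packet: L/R = 1224/36100000000 = 0.0339058 μs.
36 queued → 1.22061 μs.
Queuing delay = 1.22 μs.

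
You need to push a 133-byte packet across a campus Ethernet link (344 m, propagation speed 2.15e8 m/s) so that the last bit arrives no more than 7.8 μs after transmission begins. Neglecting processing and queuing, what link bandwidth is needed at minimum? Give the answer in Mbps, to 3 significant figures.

172 Mbps

L = 1064 bits.
Propagation delay = 344 / 215000000 = 1.6 μs.
Transmission budget = 7.8 − 1.6 = 6.2 μs.
R ≥ L / t_tx = 1064 bits / 6.2e-06 s = 172 Mbps.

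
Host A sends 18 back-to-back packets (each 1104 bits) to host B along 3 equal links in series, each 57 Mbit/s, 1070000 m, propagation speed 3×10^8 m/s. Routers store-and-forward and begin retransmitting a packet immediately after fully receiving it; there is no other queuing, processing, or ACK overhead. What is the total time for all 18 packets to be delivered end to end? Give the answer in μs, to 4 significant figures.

Per-hop transmission t_tx = L/R = 1104/57000000 = 19.3684 μs.
Per-hop propagation t_prop = 1070000/300000000 = 3566.67 μs.
Pipeline fill: first packet needs 3·t_tx to clear all hops; remaining 17 packets each add one t_tx.
Total = (3+18-1)·t_tx + 3·t_prop = 20·19.3684 + 3·3566.67 = 11090 μs.

11090 μs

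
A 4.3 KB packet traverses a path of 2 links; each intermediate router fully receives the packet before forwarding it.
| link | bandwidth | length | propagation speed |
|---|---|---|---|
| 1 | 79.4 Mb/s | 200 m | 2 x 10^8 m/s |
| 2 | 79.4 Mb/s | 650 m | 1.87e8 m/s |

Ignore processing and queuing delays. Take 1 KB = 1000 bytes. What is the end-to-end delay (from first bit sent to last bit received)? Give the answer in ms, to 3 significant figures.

L = 34400 bits.
Transmission delay per hop = L/R = 34400/79400000 = 0.433249 ms; 2 hops → 0.866499 ms.
Propagation delays (d/s per hop): 0.001, 0.00347594 ms; sum = 0.00447594 ms.
End-to-end = 0.871 ms.

0.871 ms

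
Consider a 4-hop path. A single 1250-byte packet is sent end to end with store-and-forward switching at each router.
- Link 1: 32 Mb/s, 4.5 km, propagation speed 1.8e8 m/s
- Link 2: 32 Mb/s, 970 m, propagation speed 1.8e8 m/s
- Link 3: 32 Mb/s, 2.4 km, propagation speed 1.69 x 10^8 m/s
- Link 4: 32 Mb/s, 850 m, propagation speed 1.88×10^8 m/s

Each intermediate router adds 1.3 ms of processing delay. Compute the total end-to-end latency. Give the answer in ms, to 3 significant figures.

5.20 ms

L = 1250 × 8 = 10000 bits.
Transmission delay per hop = L/R = 10000/32000000 = 0.3125 ms; 4 hops → 1.25 ms.
Propagation delays (d/s per hop): 0.025, 0.00538889, 0.0142012, 0.00452128 ms; sum = 0.0491113 ms.
Processing at 3 router(s): 3 × 1.3 ms = 3.9 ms.
End-to-end = 5.20 ms.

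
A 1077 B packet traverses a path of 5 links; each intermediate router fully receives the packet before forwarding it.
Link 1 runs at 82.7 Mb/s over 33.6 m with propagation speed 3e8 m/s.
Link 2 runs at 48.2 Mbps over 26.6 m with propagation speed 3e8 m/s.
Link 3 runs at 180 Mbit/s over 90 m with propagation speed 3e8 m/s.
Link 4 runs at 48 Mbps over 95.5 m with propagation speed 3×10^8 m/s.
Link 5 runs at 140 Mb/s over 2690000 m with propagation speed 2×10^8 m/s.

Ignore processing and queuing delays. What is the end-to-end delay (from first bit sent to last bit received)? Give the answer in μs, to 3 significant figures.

L = 1077 × 8 = 8616 bits.
Transmission delays (L/R per hop): 104.184, 178.755, 47.8667, 179.5, 61.5429 μs; sum = 571.849 μs.
Propagation delays (d/s per hop): 0.112, 0.0886667, 0.3, 0.318333, 13450 μs; sum = 13450.8 μs.
End-to-end = 14000 μs.

14000 μs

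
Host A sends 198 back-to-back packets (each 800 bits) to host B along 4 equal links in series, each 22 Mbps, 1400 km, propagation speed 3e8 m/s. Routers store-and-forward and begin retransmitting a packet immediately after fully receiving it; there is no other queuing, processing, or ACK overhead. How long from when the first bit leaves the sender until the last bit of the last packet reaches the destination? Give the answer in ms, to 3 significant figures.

Per-hop transmission t_tx = L/R = 800/22000000 = 0.0363636 ms.
Per-hop propagation t_prop = 1400000/300000000 = 4.66667 ms.
Pipeline fill: first packet needs 4·t_tx to clear all hops; remaining 197 packets each add one t_tx.
Total = (4+198-1)·t_tx + 4·t_prop = 201·0.0363636 + 4·4.66667 = 26.0 ms.

26.0 ms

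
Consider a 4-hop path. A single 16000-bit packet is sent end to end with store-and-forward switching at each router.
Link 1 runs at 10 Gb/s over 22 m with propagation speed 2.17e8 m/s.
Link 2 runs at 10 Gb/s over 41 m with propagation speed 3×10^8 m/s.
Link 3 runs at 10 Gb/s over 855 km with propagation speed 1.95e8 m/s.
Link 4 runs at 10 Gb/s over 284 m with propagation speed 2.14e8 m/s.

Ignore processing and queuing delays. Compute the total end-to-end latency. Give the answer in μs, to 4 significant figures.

Transmission delay per hop = L/R = 16000/10000000000 = 1.6 μs; 4 hops → 6.4 μs.
Propagation delays (d/s per hop): 0.101382, 0.136667, 4384.62, 1.3271 μs; sum = 4386.18 μs.
End-to-end = 4393 μs.

4393 μs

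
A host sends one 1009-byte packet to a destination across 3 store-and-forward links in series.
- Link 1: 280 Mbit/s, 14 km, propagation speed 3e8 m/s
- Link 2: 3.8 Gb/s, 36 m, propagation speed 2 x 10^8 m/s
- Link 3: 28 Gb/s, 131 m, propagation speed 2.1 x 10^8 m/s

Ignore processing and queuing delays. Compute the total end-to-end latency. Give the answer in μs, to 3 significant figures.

78.7 μs

L = 1009 × 8 = 8072 bits.
Transmission delays (L/R per hop): 28.8286, 2.12421, 0.288286 μs; sum = 31.2411 μs.
Propagation delays (d/s per hop): 46.6667, 0.18, 0.62381 μs; sum = 47.4705 μs.
End-to-end = 78.7 μs.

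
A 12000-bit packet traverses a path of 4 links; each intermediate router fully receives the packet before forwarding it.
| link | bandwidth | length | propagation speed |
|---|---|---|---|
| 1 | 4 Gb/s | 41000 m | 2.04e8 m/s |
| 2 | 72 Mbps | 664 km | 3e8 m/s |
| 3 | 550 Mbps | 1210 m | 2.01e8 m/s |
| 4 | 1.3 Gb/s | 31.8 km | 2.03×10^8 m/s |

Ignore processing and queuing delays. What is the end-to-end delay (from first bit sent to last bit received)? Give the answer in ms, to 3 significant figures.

Transmission delays (L/R per hop): 0.003, 0.166667, 0.0218182, 0.00923077 ms; sum = 0.200716 ms.
Propagation delays (d/s per hop): 0.20098, 2.21333, 0.0060199, 0.15665 ms; sum = 2.57698 ms.
End-to-end = 2.78 ms.

2.78 ms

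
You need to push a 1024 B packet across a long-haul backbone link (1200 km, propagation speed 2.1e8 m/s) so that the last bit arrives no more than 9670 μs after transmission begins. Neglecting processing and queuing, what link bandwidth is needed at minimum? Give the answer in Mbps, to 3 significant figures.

L = 8192 bits.
Propagation delay = 1200000 / 210000000 = 5714.29 μs.
Transmission budget = 9670 − 5714.29 = 3955.71 μs.
R ≥ L / t_tx = 8192 bits / 0.00395571 s = 2.07 Mbps.

2.07 Mbps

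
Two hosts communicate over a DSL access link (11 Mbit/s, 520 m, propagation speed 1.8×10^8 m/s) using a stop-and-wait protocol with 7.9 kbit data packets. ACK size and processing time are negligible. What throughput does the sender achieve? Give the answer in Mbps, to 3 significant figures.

10.9 Mbps

t_tx = L/R = 7900/11000000 = 0.000718182 s.
t_prop = 520/180000000 = 2.88889e-06 s; RTT = 5.77778e-06 s.
Cycle = t_tx + RTT = 0.00072396 s.
Throughput = L / cycle = 7900 / 0.00072396 = 10.9 Mbps.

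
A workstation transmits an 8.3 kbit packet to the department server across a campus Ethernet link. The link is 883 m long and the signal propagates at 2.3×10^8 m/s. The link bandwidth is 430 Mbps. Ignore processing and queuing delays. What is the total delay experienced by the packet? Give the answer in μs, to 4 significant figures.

23.14 μs

L = 8300 bits.
Transmission delay = L/R = 8300 / 430000000 = 19.3023 μs.
Propagation delay = d/s = 883 m / 2.3e+08 m/s = 3.83913 μs.
Total = 23.14 μs.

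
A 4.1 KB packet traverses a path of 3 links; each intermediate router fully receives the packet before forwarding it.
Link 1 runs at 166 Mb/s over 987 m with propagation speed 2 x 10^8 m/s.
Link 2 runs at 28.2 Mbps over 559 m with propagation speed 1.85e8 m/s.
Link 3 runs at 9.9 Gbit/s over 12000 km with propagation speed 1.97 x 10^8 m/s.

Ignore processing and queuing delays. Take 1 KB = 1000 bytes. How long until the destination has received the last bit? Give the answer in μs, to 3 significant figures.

62300 μs

L = 32800 bits.
Transmission delays (L/R per hop): 197.59, 1163.12, 3.31313 μs; sum = 1364.02 μs.
Propagation delays (d/s per hop): 4.935, 3.02162, 60913.7 μs; sum = 60921.7 μs.
End-to-end = 62300 μs.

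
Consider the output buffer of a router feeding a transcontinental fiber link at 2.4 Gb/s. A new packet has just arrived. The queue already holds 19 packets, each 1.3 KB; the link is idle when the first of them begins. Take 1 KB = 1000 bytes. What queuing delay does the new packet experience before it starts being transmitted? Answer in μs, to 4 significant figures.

Each queued packet: L/R = 10400/2400000000 = 4.33333 μs.
19 queued → 82.3333 μs.
Queuing delay = 82.33 μs.

82.33 μs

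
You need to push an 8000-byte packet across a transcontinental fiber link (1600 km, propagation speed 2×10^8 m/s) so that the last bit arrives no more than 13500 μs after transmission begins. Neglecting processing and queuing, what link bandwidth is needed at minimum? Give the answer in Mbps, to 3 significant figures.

11.6 Mbps

L = 64000 bits.
Propagation delay = 1600000 / 200000000 = 8000 μs.
Transmission budget = 13500 − 8000 = 5500 μs.
R ≥ L / t_tx = 64000 bits / 0.0055 s = 11.6 Mbps.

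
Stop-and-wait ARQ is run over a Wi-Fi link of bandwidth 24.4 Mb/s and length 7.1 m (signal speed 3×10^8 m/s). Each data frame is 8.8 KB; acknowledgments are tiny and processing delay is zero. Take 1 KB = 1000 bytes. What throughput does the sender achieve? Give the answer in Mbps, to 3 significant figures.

t_tx = L/R = 70400/24400000 = 0.00288525 s.
t_prop = 7.1/300000000 = 2.36667e-08 s; RTT = 4.73333e-08 s.
Cycle = t_tx + RTT = 0.00288529 s.
Throughput = L / cycle = 70400 / 0.00288529 = 24.4 Mbps.

24.4 Mbps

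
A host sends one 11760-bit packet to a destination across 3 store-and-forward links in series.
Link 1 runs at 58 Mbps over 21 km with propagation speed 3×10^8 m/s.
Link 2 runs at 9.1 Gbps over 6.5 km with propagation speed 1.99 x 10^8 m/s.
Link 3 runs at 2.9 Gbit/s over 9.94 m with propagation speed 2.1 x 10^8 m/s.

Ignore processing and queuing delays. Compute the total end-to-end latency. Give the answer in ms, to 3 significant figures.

Transmission delays (L/R per hop): 0.202759, 0.00129231, 0.00405517 ms; sum = 0.208106 ms.
Propagation delays (d/s per hop): 0.07, 0.0326633, 4.73333e-05 ms; sum = 0.102711 ms.
End-to-end = 0.311 ms.

0.311 ms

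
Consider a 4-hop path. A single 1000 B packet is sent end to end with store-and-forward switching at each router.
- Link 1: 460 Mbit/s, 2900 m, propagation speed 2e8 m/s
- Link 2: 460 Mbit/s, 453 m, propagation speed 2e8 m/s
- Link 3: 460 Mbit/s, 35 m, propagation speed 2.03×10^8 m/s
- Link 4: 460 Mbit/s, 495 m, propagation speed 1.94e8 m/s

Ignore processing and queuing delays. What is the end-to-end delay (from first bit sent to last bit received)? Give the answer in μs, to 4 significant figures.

L = 1000 × 8 = 8000 bits.
Transmission delay per hop = L/R = 8000/460000000 = 17.3913 μs; 4 hops → 69.5652 μs.
Propagation delays (d/s per hop): 14.5, 2.265, 0.172414, 2.55155 μs; sum = 19.489 μs.
End-to-end = 89.05 μs.

89.05 μs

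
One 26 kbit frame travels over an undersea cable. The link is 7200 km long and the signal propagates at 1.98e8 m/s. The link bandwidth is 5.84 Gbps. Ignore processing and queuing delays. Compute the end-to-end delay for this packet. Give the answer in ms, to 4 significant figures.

L = 26000 bits.
Transmission delay = L/R = 26000 / 5840000000 = 0.00445205 ms.
Propagation delay = d/s = 7200000 m / 198000000 m/s = 36.3636 ms.
Total = 36.37 ms.

36.37 ms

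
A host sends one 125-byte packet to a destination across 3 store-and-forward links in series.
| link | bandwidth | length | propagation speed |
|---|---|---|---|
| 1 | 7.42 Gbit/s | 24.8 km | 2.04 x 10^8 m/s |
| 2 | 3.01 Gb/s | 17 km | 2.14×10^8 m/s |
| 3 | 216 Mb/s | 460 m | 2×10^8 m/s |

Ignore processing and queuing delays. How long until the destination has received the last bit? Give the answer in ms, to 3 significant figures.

0.208 ms

L = 125 × 8 = 1000 bits.
Transmission delays (L/R per hop): 0.000134771, 0.000332226, 0.00462963 ms; sum = 0.00509663 ms.
Propagation delays (d/s per hop): 0.121569, 0.0794393, 0.0023 ms; sum = 0.203308 ms.
End-to-end = 0.208 ms.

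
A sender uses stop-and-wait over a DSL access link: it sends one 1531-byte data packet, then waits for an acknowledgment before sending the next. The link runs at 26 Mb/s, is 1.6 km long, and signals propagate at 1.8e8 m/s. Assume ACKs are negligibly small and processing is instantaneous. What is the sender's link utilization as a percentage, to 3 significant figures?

96.4 %

t_tx = L/R = 12248/26000000 = 0.000471077 s.
t_prop = 1600/180000000 = 8.88889e-06 s; RTT = 1.77778e-05 s.
Cycle = t_tx + RTT = 0.000488855 s.
Utilization = t_tx / cycle = 0.000471077/0.000488855 = 96.4 %.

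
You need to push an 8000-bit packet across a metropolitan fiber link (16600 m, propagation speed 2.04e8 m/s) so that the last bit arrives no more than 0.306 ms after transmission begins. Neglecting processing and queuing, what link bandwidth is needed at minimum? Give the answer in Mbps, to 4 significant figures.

Propagation delay = 16600 / 204000000 = 0.0813725 ms.
Transmission budget = 0.306 − 0.0813725 = 0.224627 ms.
R ≥ L / t_tx = 8000 bits / 0.000224627 s = 35.61 Mbps.

35.61 Mbps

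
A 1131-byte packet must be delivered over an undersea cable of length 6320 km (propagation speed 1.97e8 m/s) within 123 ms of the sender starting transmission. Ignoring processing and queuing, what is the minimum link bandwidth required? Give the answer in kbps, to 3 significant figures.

99.5 kbps

L = 9048 bits.
Propagation delay = 6320000 / 197000000 = 32.0812 ms.
Transmission budget = 123 − 32.0812 = 90.9188 ms.
R ≥ L / t_tx = 9048 bits / 0.0909188 s = 99.5 kbps.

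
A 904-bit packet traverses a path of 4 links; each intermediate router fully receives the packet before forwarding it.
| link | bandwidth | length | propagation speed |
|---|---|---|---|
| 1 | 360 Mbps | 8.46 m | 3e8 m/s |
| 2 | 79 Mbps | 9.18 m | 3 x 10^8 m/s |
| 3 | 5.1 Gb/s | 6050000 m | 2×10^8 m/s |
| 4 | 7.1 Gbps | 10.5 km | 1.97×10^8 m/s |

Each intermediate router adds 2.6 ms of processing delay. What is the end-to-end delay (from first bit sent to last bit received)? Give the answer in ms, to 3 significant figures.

Transmission delays (L/R per hop): 0.00251111, 0.011443, 0.000177255, 0.000127324 ms; sum = 0.0142587 ms.
Propagation delays (d/s per hop): 2.82e-05, 3.06e-05, 30.25, 0.0532995 ms; sum = 30.3034 ms.
Processing at 3 router(s): 3 × 2.6 ms = 7.8 ms.
End-to-end = 38.1 ms.

38.1 ms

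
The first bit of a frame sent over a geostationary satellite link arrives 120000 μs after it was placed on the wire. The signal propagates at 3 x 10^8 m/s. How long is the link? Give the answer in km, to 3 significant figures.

36000 km

d = s × t_prop = 300000000 × 0.12 = 36000 km.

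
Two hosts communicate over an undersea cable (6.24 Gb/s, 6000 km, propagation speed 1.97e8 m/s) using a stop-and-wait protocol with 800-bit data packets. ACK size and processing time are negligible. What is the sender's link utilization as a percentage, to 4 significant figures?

t_tx = L/R = 800/6240000000 = 1.28205e-07 s.
t_prop = 6000000/197000000 = 0.0304569 s; RTT = 0.0609137 s.
Cycle = t_tx + RTT = 0.0609138 s.
Utilization = t_tx / cycle = 1.28205e-07/0.0609138 = 0.0002105 %.

0.0002105 %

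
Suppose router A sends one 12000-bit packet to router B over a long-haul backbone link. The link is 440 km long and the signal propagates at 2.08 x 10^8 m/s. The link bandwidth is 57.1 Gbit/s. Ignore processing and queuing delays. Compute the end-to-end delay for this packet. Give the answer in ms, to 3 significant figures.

2.12 ms

Transmission delay = L/R = 12000 / 57100000000 = 0.000210158 ms.
Propagation delay = d/s = 440000 m / 208000000 m/s = 2.11538 ms.
Total = 2.12 ms.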